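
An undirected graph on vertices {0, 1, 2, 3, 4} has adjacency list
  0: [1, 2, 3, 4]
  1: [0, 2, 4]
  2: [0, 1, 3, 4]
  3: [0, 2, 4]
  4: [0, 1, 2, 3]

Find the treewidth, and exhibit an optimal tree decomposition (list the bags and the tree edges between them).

Treewidth 3.
One such decomposition:
Bags: B1 = {0, 2, 3, 4}  B2 = {0, 1, 2, 4}
Tree: B1–B2

The largest bag has 4 vertices, giving width 3; this decomposition certifies tw(G) ≤ 3. On the other hand G contains the 4-clique {0, 1, 2, 4}. A clique must lie in a single bag of any decomposition, so no decomposition can have width below 3. The upper and lower bounds meet at 3, so that is the treewidth.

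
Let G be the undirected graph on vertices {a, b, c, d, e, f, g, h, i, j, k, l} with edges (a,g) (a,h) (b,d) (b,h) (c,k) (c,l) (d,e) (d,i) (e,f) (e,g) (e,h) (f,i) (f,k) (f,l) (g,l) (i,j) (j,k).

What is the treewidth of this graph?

A width-3 tree decomposition is:
Bags: B1 = {c, i, j, k}  B2 = {c, f, i, k}  B3 = {c, f, i, l}  B4 = {d, f, i, l}  B5 = {d, e, f, l}  B6 = {d, e, g, l}  B7 = {b, d, e, g}  B8 = {b, e, g, h}  B9 = {a, b, g, h}
Tree: B1–B2, B2–B3, B3–B4, B4–B5, B5–B6, B6–B7, B7–B8, B8–B9
The largest bag has 4 vertices, giving width 3; this decomposition certifies tw(G) ≤ 3. For the lower bound: the 4 vertex sets {c,j,k}, {i}, {f}, {d,e,g,l} are disjoint, each induces a connected subgraph, and every pair is joined by at least one edge of G. Contracting each set to a single vertex therefore yields K_{4} as a minor, and since treewidth is minor-monotone, tw(G) ≥ tw(K_{4}) = 3. Therefore the treewidth is 3.

3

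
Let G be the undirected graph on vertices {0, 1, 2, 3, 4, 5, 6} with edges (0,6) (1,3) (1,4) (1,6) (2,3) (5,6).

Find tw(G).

A width-1 tree decomposition is:
Bags: B1 = {1, 3}  B2 = {1, 6}  B3 = {1, 4}  B4 = {2, 3}  B5 = {5, 6}  B6 = {0, 6}
Tree: B1–B2, B1–B3, B1–B4, B2–B5, B2–B6
Each bag holds 2 vertices, so the decomposition has width 1, which upper-bounds the treewidth. G has an edge, so its treewidth is at least 1. Combining the bounds, tw(G) = 1.

1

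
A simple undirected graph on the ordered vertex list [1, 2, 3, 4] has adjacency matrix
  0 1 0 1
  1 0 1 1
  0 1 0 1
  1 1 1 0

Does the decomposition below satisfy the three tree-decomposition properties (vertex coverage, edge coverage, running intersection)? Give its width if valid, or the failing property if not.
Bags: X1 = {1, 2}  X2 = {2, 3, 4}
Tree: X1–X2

No — edge (4,1) lies in no bag.

A tree decomposition must satisfy three properties: every vertex lies in some bag; for every edge, both endpoints lie together in some bag; and for every vertex, the bags containing it form a connected subtree. Here edge (4,1) lies in no bag, so the decomposition is invalid.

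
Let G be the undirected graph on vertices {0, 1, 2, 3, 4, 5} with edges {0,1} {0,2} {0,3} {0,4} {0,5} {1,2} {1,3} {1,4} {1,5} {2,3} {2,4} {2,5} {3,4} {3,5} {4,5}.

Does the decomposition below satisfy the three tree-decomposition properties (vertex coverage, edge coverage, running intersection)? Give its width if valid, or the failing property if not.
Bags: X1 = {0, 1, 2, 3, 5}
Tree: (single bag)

A tree decomposition must satisfy three properties: every vertex lies in some bag; for every edge, both endpoints lie together in some bag; and for every vertex, the bags containing it form a connected subtree. Here vertex 4 appears in no bag, so the decomposition is invalid.

No — vertex 4 appears in no bag.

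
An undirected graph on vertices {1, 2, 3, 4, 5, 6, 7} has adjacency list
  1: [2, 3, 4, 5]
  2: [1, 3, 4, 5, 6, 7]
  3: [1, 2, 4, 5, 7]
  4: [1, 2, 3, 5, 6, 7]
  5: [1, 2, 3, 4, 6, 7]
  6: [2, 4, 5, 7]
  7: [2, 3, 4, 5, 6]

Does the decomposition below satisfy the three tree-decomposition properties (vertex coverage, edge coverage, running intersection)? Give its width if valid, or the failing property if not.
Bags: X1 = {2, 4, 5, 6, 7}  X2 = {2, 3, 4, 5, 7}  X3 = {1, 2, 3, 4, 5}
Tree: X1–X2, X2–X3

Every vertex of G appears in some bag (union = {1, 2, 3, 4, 5, 6, 7}); every edge is covered by a bag; and for each vertex v the set of bags containing v is connected in the bag tree. The decomposition is therefore valid. The largest bag has 5 vertices, so the width is 4.

Yes; width 4.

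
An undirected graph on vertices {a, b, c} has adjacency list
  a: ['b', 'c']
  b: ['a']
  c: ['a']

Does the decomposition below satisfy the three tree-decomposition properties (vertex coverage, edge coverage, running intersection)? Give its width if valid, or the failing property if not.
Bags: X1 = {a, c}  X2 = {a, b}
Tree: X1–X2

Checking the three conditions: (i) the bags cover all of {a, b, c}; (ii) for each edge, some bag contains both endpoints; (iii) the bags containing any fixed vertex form a subtree. All hold, so the decomposition is valid with width 2 − 1 = 1.

Yes; width 1.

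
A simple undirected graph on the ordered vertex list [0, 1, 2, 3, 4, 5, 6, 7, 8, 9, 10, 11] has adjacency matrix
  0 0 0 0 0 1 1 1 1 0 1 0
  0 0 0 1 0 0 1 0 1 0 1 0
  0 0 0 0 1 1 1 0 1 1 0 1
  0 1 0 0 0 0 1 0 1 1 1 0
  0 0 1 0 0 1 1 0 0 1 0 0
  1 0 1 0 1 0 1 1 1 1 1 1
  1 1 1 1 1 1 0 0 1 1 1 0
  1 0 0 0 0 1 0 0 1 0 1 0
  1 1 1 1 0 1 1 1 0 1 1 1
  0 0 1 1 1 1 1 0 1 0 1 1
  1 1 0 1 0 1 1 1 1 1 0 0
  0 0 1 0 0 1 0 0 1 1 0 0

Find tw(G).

A width-4 tree decomposition is:
Bags: B1 = {1, 3, 6, 8, 10}  B2 = {3, 6, 8, 9, 10}  B3 = {5, 6, 8, 9, 10}  B4 = {2, 5, 6, 8, 9}  B5 = {0, 5, 6, 8, 10}  B6 = {2, 4, 5, 6, 9}  B7 = {0, 5, 7, 8, 10}  B8 = {2, 5, 8, 9, 11}
Tree: B1–B2, B2–B3, B3–B4, B3–B5, B4–B6, B5–B7, B4–B8
Every bag has size at most 5, so the width is 5 − 1 = 4 and tw(G) ≤ 4. Conversely, {1, 3, 6, 8, 10} is a clique of size 5, and the vertices of any clique must share a bag in every tree decomposition; so some bag has ≥ 5 vertices and tw(G) ≥ 4. The upper and lower bounds meet at 4, so that is the treewidth.

4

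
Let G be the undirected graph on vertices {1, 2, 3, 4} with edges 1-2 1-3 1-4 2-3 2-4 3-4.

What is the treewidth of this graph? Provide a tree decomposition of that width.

Treewidth 3.
Bags: B1 = {1, 2, 3, 4}
Tree: (single bag)

A single bag containing all 4 vertices is trivially a valid decomposition of width 3. On the other hand G contains the 4-clique {1, 2, 3, 4}. A clique must lie in a single bag of any decomposition, so no decomposition can have width below 3. Hence tw(G) = 3 exactly.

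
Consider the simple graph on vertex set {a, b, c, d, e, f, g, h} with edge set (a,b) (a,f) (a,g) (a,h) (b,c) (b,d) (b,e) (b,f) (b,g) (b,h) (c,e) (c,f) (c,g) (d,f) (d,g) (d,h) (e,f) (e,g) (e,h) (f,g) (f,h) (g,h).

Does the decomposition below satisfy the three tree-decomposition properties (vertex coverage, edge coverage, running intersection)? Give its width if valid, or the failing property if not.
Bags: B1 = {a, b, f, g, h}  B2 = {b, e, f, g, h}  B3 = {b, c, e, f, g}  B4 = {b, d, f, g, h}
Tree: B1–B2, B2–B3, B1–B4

Yes; width 4.

Vertex coverage: the bags together contain {a, b, c, d, e, f, g, h}, the full vertex set. Edge coverage: each edge of G has both endpoints in at least one bag. Running intersection: for every vertex, the bags containing it form a connected subtree. All three properties hold, so this is a valid tree decomposition of width max|bag| − 1 = 4, and hence tw(G) ≤ 4.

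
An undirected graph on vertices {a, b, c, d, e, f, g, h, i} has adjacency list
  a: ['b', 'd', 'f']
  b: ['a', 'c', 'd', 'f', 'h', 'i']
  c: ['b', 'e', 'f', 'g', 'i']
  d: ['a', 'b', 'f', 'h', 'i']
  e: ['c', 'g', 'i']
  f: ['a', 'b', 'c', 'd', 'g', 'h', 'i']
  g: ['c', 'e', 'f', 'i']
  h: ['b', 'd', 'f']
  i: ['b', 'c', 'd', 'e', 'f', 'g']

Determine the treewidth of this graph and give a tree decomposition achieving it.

Treewidth 3.
One such decomposition:
Bags: B1 = {b, c, f, i}  B2 = {b, d, f, i}  B3 = {a, b, d, f}  B4 = {c, f, g, i}  B5 = {b, d, f, h}  B6 = {c, e, g, i}
Tree: B1–B2, B2–B3, B1–B4, B3–B5, B4–B6

Each bag holds 4 vertices, so the decomposition has width 3, which upper-bounds the treewidth. On the other hand G contains the 4-clique {c, e, g, i}. A clique must lie in a single bag of any decomposition, so no decomposition can have width below 3. Therefore the treewidth is 3.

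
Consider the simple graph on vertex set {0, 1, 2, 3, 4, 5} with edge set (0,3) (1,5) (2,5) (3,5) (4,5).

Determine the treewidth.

A width-1 tree decomposition is:
Bags: B1 = {4, 5}  B2 = {1, 5}  B3 = {2, 5}  B4 = {3, 5}  B5 = {0, 3}
Tree: B1–B2, B2–B3, B2–B4, B4–B5
The largest bag has 2 vertices, giving width 1; this decomposition certifies tw(G) ≤ 1. Any graph with an edge has treewidth ≥ 1, and G has the edge 5–4. Hence tw(G) = 1 exactly.

1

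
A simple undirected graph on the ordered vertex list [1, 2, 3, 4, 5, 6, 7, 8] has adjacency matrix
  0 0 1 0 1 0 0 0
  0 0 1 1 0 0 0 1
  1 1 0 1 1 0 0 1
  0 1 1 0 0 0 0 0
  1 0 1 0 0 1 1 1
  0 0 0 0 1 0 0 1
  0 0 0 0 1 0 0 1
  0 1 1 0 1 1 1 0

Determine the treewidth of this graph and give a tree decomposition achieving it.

Treewidth 2.
One such decomposition:
Bags: B1 = {3, 5, 8}  B2 = {2, 3, 8}  B3 = {2, 3, 4}  B4 = {1, 3, 5}  B5 = {5, 6, 8}  B6 = {5, 7, 8}
Tree: B1–B2, B2–B3, B1–B4, B1–B5, B1–B6

The largest bag has 3 vertices, giving width 2; this decomposition certifies tw(G) ≤ 2. Conversely, {1, 3, 5} is a clique of size 3, and the vertices of any clique must share a bag in every tree decomposition; so some bag has ≥ 3 vertices and tw(G) ≥ 2. Therefore the treewidth is 2.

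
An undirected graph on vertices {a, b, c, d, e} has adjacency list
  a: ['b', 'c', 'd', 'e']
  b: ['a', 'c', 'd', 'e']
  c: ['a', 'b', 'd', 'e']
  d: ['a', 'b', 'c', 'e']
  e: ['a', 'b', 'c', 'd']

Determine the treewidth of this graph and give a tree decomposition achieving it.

A single bag containing all 5 vertices is trivially a valid decomposition of width 4. Conversely, {a, b, c, d, e} is a clique of size 5, and the vertices of any clique must share a bag in every tree decomposition; so some bag has ≥ 5 vertices and tw(G) ≥ 4. Therefore the treewidth is 4.

Treewidth 4.
One optimal decomposition is:
Bags: B1 = {a, b, c, d, e}
Tree: (single bag)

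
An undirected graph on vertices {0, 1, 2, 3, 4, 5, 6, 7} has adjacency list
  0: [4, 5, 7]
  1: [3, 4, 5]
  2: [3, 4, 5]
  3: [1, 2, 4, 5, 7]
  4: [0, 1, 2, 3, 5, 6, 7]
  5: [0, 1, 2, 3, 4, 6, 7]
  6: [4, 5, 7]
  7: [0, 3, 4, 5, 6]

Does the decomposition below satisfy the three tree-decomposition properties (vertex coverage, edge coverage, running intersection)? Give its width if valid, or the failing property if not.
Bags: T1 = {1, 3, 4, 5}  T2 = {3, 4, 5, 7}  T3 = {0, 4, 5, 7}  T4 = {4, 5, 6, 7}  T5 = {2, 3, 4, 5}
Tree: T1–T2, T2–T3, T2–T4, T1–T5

Yes; width 3.

Vertex coverage: the bags together contain {0, 1, 2, 3, 4, 5, 6, 7}, the full vertex set. Edge coverage: each edge of G has both endpoints in at least one bag. Running intersection: for every vertex, the bags containing it form a connected subtree. All three properties hold, so this is a valid tree decomposition of width max|bag| − 1 = 3, and hence tw(G) ≤ 3.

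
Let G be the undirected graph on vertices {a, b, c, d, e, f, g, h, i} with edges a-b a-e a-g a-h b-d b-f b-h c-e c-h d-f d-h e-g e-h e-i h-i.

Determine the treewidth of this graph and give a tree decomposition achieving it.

Every bag has size at most 3, so the width is 3 − 1 = 2 and tw(G) ≤ 2. On the other hand G contains the 3-clique {a, e, g}. A clique must lie in a single bag of any decomposition, so no decomposition can have width below 2. The upper and lower bounds meet at 2, so that is the treewidth.

Treewidth 2.
One optimal decomposition is:
Bags: B1 = {e, h, i}  B2 = {a, e, h}  B3 = {a, b, h}  B4 = {c, e, h}  B5 = {b, d, h}  B6 = {a, e, g}  B7 = {b, d, f}
Tree: B1–B2, B2–B3, B1–B4, B3–B5, B2–B6, B5–B7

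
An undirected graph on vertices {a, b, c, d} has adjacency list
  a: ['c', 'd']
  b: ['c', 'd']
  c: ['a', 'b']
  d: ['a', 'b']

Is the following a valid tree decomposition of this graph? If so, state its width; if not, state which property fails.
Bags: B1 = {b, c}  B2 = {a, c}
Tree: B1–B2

A tree decomposition must satisfy three properties: every vertex lies in some bag; for every edge, both endpoints lie together in some bag; and for every vertex, the bags containing it form a connected subtree. Here vertex d appears in no bag, so the decomposition is invalid.

No — vertex d appears in no bag.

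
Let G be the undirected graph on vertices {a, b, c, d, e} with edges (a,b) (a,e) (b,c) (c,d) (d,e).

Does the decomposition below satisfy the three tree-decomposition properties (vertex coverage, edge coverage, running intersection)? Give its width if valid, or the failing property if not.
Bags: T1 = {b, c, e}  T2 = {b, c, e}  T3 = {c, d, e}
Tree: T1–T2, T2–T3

No — vertex a appears in no bag.

A tree decomposition must satisfy three properties: every vertex lies in some bag; for every edge, both endpoints lie together in some bag; and for every vertex, the bags containing it form a connected subtree. Here vertex a appears in no bag, so the decomposition is invalid.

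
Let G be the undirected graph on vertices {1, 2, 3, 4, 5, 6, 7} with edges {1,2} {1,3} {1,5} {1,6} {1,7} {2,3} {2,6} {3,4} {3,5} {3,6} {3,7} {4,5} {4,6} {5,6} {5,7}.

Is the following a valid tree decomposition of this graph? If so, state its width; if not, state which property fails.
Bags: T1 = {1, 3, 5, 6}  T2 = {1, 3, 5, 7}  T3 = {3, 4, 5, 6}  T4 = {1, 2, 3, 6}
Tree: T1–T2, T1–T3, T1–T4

Yes; width 3.

Every vertex of G appears in some bag (union = {1, 2, 3, 4, 5, 6, 7}); every edge is covered by a bag; and for each vertex v the set of bags containing v is connected in the bag tree. The decomposition is therefore valid. The largest bag has 4 vertices, so the width is 3.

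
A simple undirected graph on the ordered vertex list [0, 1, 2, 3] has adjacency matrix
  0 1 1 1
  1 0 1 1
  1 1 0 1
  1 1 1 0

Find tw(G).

3

A width-3 tree decomposition is:
Bags: B1 = {0, 1, 2, 3}
Tree: (single bag)
With just one bag of size 4, the width is 4 − 1 = 3, so tw(G) ≤ 3. On the other hand G contains the 4-clique {0, 1, 2, 3}. A clique must lie in a single bag of any decomposition, so no decomposition can have width below 3. Therefore the treewidth is 3.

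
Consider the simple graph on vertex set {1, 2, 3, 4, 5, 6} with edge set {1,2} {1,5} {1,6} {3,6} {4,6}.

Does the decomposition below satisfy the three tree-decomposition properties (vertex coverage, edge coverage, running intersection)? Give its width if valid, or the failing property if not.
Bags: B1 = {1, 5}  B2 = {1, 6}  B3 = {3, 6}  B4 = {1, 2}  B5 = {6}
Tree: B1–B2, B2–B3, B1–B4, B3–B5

No — vertex 4 appears in no bag.

A tree decomposition must satisfy three properties: every vertex lies in some bag; for every edge, both endpoints lie together in some bag; and for every vertex, the bags containing it form a connected subtree. Here vertex 4 appears in no bag, so the decomposition is invalid.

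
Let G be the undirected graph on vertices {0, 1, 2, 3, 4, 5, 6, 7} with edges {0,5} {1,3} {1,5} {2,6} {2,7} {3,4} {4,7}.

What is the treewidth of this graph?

1

A width-1 tree decomposition is:
Bags: B1 = {0, 5}  B2 = {1, 5}  B3 = {1, 3}  B4 = {3, 4}  B5 = {4, 7}  B6 = {2, 7}  B7 = {2, 6}
Tree: B1–B2, B2–B3, B3–B4, B4–B5, B5–B6, B6–B7
Each bag holds 2 vertices, so the decomposition has width 1, which upper-bounds the treewidth. G has an edge, so its treewidth is at least 1. Hence tw(G) = 1 exactly.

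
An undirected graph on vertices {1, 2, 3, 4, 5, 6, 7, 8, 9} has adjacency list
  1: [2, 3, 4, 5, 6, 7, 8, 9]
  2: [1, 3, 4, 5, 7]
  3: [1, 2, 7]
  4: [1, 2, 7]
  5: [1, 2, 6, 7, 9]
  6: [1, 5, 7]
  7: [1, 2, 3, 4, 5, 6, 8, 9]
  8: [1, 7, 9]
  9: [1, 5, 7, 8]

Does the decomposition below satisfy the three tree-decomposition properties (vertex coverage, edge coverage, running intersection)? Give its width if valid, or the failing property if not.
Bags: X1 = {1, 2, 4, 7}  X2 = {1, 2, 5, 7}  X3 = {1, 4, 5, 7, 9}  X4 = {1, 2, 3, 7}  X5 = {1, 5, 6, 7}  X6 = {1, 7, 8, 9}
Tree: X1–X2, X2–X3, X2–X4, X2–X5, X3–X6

A tree decomposition must satisfy three properties: every vertex lies in some bag; for every edge, both endpoints lie together in some bag; and for every vertex, the bags containing it form a connected subtree. Here bags containing vertex 4 are not connected in the tree, so the decomposition is invalid.

No — bags containing vertex 4 are not connected in the tree.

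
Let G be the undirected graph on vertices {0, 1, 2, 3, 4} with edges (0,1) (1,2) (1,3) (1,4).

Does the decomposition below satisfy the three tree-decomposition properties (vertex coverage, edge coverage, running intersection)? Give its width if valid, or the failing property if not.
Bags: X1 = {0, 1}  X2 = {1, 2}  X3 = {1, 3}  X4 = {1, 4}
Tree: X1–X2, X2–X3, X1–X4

Every vertex of G appears in some bag (union = {0, 1, 2, 3, 4}); every edge is covered by a bag; and for each vertex v the set of bags containing v is connected in the bag tree. The decomposition is therefore valid. The largest bag has 2 vertices, so the width is 1.

Yes; width 1.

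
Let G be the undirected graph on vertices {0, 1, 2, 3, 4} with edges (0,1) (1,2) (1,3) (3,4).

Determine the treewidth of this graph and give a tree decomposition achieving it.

The largest bag has 2 vertices, giving width 1; this decomposition certifies tw(G) ≤ 1. Since G has at least one edge (e.g. 0–1), it is not an edgeless graph, so tw(G) ≥ 1. The upper and lower bounds meet at 1, so that is the treewidth.

Treewidth 1.
One optimal decomposition is:
Bags: B1 = {0, 1}  B2 = {1, 3}  B3 = {3, 4}  B4 = {1, 2}
Tree: B1–B2, B2–B3, B2–B4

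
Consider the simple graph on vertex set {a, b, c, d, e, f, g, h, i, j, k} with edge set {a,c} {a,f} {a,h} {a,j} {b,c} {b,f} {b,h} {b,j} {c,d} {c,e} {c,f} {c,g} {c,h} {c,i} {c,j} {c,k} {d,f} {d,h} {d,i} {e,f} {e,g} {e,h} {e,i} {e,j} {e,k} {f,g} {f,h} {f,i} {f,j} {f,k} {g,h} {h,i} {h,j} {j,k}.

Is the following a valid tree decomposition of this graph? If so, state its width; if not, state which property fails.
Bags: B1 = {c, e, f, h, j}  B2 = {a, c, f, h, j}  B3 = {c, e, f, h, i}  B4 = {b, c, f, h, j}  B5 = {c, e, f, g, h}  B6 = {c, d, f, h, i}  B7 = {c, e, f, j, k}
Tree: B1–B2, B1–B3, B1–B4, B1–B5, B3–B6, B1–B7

Yes; width 4.

Vertex coverage: the bags together contain {a, b, c, d, e, f, g, h, i, j, k}, the full vertex set. Edge coverage: each edge of G has both endpoints in at least one bag. Running intersection: for every vertex, the bags containing it form a connected subtree. All three properties hold, so this is a valid tree decomposition of width max|bag| − 1 = 4, and hence tw(G) ≤ 4.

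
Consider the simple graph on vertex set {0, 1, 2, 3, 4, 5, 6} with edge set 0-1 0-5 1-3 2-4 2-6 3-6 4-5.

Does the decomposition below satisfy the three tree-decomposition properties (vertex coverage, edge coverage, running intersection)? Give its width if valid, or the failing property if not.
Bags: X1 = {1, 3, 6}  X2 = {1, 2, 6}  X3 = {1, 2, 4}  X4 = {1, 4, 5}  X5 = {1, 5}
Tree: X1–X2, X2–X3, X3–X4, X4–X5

A tree decomposition must satisfy three properties: every vertex lies in some bag; for every edge, both endpoints lie together in some bag; and for every vertex, the bags containing it form a connected subtree. Here vertex 0 appears in no bag, so the decomposition is invalid.

No — vertex 0 appears in no bag.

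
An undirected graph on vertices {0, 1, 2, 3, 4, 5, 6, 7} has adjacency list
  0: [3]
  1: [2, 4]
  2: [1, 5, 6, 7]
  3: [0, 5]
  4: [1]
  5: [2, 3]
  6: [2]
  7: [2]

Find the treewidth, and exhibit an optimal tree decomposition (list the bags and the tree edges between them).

Each bag holds 2 vertices, so the decomposition has width 1, which upper-bounds the treewidth. Since G has at least one edge (e.g. 2–5), it is not an edgeless graph, so tw(G) ≥ 1. The upper and lower bounds meet at 1, so that is the treewidth.

Treewidth 1.
Bags: B1 = {2, 5}  B2 = {2, 6}  B3 = {3, 5}  B4 = {2, 7}  B5 = {1, 2}  B6 = {1, 4}  B7 = {0, 3}
Tree: B1–B2, B1–B3, B2–B4, B2–B5, B5–B6, B3–B7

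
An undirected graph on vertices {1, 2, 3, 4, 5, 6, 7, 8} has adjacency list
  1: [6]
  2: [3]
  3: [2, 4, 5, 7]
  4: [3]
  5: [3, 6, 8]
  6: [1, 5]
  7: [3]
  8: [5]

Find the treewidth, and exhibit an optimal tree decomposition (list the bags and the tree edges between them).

Treewidth 1.
Bags: B1 = {5, 6}  B2 = {1, 6}  B3 = {3, 5}  B4 = {3, 7}  B5 = {2, 3}  B6 = {5, 8}  B7 = {3, 4}
Tree: B1–B2, B1–B3, B3–B4, B4–B5, B1–B6, B3–B7

Every bag has size at most 2, so the width is 2 − 1 = 1 and tw(G) ≤ 1. Since G has at least one edge (e.g. 6–5), it is not an edgeless graph, so tw(G) ≥ 1. The upper and lower bounds meet at 1, so that is the treewidth.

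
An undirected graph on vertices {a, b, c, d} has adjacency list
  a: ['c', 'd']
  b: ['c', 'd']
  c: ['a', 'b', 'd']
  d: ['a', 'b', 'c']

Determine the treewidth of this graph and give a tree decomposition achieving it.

Each bag holds 3 vertices, so the decomposition has width 2, which upper-bounds the treewidth. Conversely, {a, c, d} is a clique of size 3, and the vertices of any clique must share a bag in every tree decomposition; so some bag has ≥ 3 vertices and tw(G) ≥ 2. Hence tw(G) = 2 exactly.

Treewidth 2.
Bags: B1 = {a, c, d}  B2 = {b, c, d}
Tree: B1–B2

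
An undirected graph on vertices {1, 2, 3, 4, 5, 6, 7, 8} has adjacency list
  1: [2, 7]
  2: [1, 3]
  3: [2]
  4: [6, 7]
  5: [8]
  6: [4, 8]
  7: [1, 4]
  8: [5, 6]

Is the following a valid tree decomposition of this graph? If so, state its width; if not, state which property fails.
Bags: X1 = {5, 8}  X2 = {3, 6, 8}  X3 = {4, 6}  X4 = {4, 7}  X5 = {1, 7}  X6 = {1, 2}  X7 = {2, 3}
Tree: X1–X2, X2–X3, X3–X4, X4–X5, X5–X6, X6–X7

A tree decomposition must satisfy three properties: every vertex lies in some bag; for every edge, both endpoints lie together in some bag; and for every vertex, the bags containing it form a connected subtree. Here bags containing vertex 3 are not connected in the tree, so the decomposition is invalid.

No — bags containing vertex 3 are not connected in the tree.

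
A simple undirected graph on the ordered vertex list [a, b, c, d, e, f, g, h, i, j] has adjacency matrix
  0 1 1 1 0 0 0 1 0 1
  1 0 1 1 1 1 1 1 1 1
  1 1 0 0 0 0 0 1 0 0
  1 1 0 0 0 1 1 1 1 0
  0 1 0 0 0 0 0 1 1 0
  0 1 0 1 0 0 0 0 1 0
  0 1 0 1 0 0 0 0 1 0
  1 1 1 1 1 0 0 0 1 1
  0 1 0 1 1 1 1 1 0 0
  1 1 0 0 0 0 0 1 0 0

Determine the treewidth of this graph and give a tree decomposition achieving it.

Every bag has size at most 4, so the width is 4 − 1 = 3 and tw(G) ≤ 3. Conversely, {b, d, g, i} is a clique of size 4, and the vertices of any clique must share a bag in every tree decomposition; so some bag has ≥ 4 vertices and tw(G) ≥ 3. Therefore the treewidth is 3.

Treewidth 3.
One such decomposition:
Bags: B1 = {b, d, h, i}  B2 = {a, b, d, h}  B3 = {a, b, h, j}  B4 = {a, b, c, h}  B5 = {b, d, g, i}  B6 = {b, e, h, i}  B7 = {b, d, f, i}
Tree: B1–B2, B2–B3, B2–B4, B1–B5, B1–B6, B5–B7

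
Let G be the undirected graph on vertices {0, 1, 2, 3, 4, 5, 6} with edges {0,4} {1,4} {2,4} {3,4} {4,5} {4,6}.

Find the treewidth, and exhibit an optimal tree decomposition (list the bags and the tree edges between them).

Every bag has size at most 2, so the width is 2 − 1 = 1 and tw(G) ≤ 1. G has an edge, so its treewidth is at least 1. Therefore the treewidth is 1.

Treewidth 1.
One optimal decomposition is:
Bags: B1 = {1, 4}  B2 = {0, 4}  B3 = {4, 5}  B4 = {4, 6}  B5 = {2, 4}  B6 = {3, 4}
Tree: B1–B2, B2–B3, B3–B4, B3–B5, B2–B6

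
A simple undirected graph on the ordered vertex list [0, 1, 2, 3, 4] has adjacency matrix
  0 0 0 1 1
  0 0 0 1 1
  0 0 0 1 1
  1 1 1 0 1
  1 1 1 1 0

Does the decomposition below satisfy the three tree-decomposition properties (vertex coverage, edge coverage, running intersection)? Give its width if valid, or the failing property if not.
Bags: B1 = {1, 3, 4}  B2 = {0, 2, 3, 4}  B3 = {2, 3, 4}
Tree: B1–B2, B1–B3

No — bags containing vertex 2 are not connected in the tree.

A tree decomposition must satisfy three properties: every vertex lies in some bag; for every edge, both endpoints lie together in some bag; and for every vertex, the bags containing it form a connected subtree. Here bags containing vertex 2 are not connected in the tree, so the decomposition is invalid.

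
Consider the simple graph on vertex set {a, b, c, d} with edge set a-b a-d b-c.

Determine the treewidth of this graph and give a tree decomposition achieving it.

Treewidth 1.
Bags: B1 = {a, d}  B2 = {a, b}  B3 = {b, c}
Tree: B1–B2, B2–B3

Each bag holds 2 vertices, so the decomposition has width 1, which upper-bounds the treewidth. Any graph with an edge has treewidth ≥ 1, and G has the edge d–a. Hence tw(G) = 1 exactly.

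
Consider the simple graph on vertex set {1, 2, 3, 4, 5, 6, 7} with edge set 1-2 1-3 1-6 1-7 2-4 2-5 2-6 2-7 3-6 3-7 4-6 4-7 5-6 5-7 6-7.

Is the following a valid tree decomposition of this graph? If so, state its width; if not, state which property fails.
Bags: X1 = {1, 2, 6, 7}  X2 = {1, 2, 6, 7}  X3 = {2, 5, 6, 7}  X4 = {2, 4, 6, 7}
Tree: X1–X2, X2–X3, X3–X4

No — vertex 3 appears in no bag.

A tree decomposition must satisfy three properties: every vertex lies in some bag; for every edge, both endpoints lie together in some bag; and for every vertex, the bags containing it form a connected subtree. Here vertex 3 appears in no bag, so the decomposition is invalid.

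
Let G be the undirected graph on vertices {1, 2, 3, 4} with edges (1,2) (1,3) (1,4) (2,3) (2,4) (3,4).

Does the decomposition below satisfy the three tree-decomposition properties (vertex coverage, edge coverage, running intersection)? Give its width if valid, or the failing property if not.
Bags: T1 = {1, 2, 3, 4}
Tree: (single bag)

Every vertex of G appears in some bag (union = {1, 2, 3, 4}); every edge is covered by a bag; and for each vertex v the set of bags containing v is connected in the bag tree. The decomposition is therefore valid. The largest bag has 4 vertices, so the width is 3.

Yes; width 3.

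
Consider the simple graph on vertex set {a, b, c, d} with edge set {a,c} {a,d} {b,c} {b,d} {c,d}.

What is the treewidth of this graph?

2

A width-2 tree decomposition is:
Bags: B1 = {b, c, d}  B2 = {a, c, d}
Tree: B1–B2
Every bag has size at most 3, so the width is 3 − 1 = 2 and tw(G) ≤ 2. For the lower bound, the 3 vertices {a, c, d} are pairwise adjacent, and any tree decomposition puts a clique entirely inside one bag — forcing width ≥ 2. The upper and lower bounds meet at 2, so that is the treewidth.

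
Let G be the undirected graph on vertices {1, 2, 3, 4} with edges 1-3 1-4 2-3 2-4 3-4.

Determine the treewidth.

2

A width-2 tree decomposition is:
Bags: B1 = {2, 3, 4}  B2 = {1, 3, 4}
Tree: B1–B2
Every bag has size at most 3, so the width is 3 − 1 = 2 and tw(G) ≤ 2. On the other hand G contains the 3-clique {1, 3, 4}. A clique must lie in a single bag of any decomposition, so no decomposition can have width below 2. Combining the bounds, tw(G) = 2.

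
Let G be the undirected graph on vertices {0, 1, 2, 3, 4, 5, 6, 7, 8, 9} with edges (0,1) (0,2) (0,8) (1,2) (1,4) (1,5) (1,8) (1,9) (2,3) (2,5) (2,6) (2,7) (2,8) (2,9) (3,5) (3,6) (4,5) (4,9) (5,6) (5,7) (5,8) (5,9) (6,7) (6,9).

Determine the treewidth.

3

A width-3 tree decomposition is:
Bags: B1 = {1, 2, 5, 9}  B2 = {2, 5, 6, 9}  B3 = {1, 2, 5, 8}  B4 = {2, 3, 5, 6}  B5 = {0, 1, 2, 8}  B6 = {1, 4, 5, 9}  B7 = {2, 5, 6, 7}
Tree: B1–B2, B1–B3, B2–B4, B3–B5, B1–B6, B4–B7
Each bag holds 4 vertices, so the decomposition has width 3, which upper-bounds the treewidth. On the other hand G contains the 4-clique {0, 1, 2, 8}. A clique must lie in a single bag of any decomposition, so no decomposition can have width below 3. The upper and lower bounds meet at 3, so that is the treewidth.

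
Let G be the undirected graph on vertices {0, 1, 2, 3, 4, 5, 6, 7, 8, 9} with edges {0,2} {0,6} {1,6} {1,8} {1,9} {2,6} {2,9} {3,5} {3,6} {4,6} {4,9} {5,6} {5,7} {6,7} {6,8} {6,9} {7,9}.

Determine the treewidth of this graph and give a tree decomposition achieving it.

Every bag has size at most 3, so the width is 3 − 1 = 2 and tw(G) ≤ 2. Conversely, {0, 2, 6} is a clique of size 3, and the vertices of any clique must share a bag in every tree decomposition; so some bag has ≥ 3 vertices and tw(G) ≥ 2. Therefore the treewidth is 2.

Treewidth 2.
One optimal decomposition is:
Bags: B1 = {6, 7, 9}  B2 = {2, 6, 9}  B3 = {5, 6, 7}  B4 = {3, 5, 6}  B5 = {4, 6, 9}  B6 = {0, 2, 6}  B7 = {1, 6, 9}  B8 = {1, 6, 8}
Tree: B1–B2, B1–B3, B3–B4, B1–B5, B2–B6, B5–B7, B7–B8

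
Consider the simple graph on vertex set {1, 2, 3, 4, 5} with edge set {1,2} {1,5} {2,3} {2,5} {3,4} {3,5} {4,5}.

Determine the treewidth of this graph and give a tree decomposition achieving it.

Treewidth 2.
One optimal decomposition is:
Bags: B1 = {3, 4, 5}  B2 = {2, 3, 5}  B3 = {1, 2, 5}
Tree: B1–B2, B2–B3

Every bag has size at most 3, so the width is 3 − 1 = 2 and tw(G) ≤ 2. For the lower bound, the 3 vertices {1, 2, 5} are pairwise adjacent, and any tree decomposition puts a clique entirely inside one bag — forcing width ≥ 2. Combining the bounds, tw(G) = 2.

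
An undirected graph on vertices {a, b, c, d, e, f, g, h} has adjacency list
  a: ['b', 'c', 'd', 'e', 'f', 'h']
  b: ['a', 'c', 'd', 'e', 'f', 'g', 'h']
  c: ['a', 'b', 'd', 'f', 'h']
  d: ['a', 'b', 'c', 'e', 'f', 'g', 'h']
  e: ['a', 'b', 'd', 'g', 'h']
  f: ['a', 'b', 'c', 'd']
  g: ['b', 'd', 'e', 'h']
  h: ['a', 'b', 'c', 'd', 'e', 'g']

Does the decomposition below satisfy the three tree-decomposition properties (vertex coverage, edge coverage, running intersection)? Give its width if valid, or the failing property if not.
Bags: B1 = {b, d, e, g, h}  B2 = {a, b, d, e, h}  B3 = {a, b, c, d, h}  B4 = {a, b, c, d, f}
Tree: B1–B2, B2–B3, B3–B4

Yes; width 4.

Checking the three conditions: (i) the bags cover all of {a, b, c, d, e, f, g, h}; (ii) for each edge, some bag contains both endpoints; (iii) the bags containing any fixed vertex form a subtree. All hold, so the decomposition is valid with width 5 − 1 = 4.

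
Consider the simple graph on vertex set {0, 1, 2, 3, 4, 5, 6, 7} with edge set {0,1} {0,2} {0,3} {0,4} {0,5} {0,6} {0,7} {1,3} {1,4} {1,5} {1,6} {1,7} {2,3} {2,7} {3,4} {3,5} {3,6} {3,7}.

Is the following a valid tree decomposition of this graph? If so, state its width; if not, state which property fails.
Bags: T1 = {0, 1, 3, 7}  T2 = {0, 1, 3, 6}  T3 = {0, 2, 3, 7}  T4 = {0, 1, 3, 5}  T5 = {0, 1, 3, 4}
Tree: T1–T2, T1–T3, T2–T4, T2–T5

Yes; width 3.

Checking the three conditions: (i) the bags cover all of {0, 1, 2, 3, 4, 5, 6, 7}; (ii) for each edge, some bag contains both endpoints; (iii) the bags containing any fixed vertex form a subtree. All hold, so the decomposition is valid with width 4 − 1 = 3.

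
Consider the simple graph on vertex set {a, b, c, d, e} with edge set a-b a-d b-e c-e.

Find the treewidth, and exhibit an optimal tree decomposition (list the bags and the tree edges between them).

Every bag has size at most 2, so the width is 2 − 1 = 1 and tw(G) ≤ 1. Any graph with an edge has treewidth ≥ 1, and G has the edge c–e. Hence tw(G) = 1 exactly.

Treewidth 1.
One optimal decomposition is:
Bags: B1 = {c, e}  B2 = {b, e}  B3 = {a, b}  B4 = {a, d}
Tree: B1–B2, B2–B3, B3–B4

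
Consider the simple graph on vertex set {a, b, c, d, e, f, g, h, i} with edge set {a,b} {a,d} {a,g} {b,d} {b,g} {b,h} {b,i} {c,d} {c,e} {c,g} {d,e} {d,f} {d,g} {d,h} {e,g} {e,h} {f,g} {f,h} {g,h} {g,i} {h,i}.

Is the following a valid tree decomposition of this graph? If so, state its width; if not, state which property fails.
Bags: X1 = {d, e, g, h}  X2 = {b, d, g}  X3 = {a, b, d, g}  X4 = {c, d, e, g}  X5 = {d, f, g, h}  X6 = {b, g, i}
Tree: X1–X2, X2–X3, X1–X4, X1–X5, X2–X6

No — edge (h,b) lies in no bag.

A tree decomposition must satisfy three properties: every vertex lies in some bag; for every edge, both endpoints lie together in some bag; and for every vertex, the bags containing it form a connected subtree. Here edge (h,b) lies in no bag, so the decomposition is invalid.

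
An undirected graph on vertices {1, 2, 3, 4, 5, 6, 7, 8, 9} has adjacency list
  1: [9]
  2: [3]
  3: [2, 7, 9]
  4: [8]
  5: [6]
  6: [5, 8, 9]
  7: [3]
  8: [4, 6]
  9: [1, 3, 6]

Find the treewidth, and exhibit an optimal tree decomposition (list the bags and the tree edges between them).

Treewidth 1.
One such decomposition:
Bags: B1 = {6, 9}  B2 = {6, 8}  B3 = {3, 9}  B4 = {5, 6}  B5 = {3, 7}  B6 = {2, 3}  B7 = {4, 8}  B8 = {1, 9}
Tree: B1–B2, B1–B3, B1–B4, B3–B5, B3–B6, B2–B7, B1–B8

Every bag has size at most 2, so the width is 2 − 1 = 1 and tw(G) ≤ 1. G has an edge, so its treewidth is at least 1. The upper and lower bounds meet at 1, so that is the treewidth.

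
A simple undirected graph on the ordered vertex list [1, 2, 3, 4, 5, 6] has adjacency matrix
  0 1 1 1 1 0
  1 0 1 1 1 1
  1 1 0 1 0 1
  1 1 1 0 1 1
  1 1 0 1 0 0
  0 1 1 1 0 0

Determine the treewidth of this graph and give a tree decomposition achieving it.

Every bag has size at most 4, so the width is 4 − 1 = 3 and tw(G) ≤ 3. On the other hand G contains the 4-clique {1, 2, 3, 4}. A clique must lie in a single bag of any decomposition, so no decomposition can have width below 3. Combining the bounds, tw(G) = 3.

Treewidth 3.
Bags: B1 = {2, 3, 4, 6}  B2 = {1, 2, 3, 4}  B3 = {1, 2, 4, 5}
Tree: B1–B2, B2–B3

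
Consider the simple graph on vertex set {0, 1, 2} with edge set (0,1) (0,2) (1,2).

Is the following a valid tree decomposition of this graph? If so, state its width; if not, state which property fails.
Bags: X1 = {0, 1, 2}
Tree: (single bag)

Yes; width 2.

Vertex coverage: the bags together contain {0, 1, 2}, the full vertex set. Edge coverage: each edge of G has both endpoints in at least one bag. Running intersection: for every vertex, the bags containing it form a connected subtree. All three properties hold, so this is a valid tree decomposition of width max|bag| − 1 = 2, and hence tw(G) ≤ 2.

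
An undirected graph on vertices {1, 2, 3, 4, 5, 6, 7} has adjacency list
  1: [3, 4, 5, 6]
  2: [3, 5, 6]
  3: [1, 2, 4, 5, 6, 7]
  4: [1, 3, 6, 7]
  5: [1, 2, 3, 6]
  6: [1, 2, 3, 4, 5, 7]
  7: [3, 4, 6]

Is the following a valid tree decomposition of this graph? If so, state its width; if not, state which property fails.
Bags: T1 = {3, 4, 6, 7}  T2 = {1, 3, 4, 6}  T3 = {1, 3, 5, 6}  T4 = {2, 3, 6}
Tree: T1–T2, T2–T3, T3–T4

No — edge (5,2) lies in no bag.

A tree decomposition must satisfy three properties: every vertex lies in some bag; for every edge, both endpoints lie together in some bag; and for every vertex, the bags containing it form a connected subtree. Here edge (5,2) lies in no bag, so the decomposition is invalid.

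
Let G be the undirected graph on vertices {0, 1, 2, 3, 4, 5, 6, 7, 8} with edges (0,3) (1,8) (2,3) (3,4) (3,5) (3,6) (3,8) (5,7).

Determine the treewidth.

A width-1 tree decomposition is:
Bags: B1 = {3, 8}  B2 = {1, 8}  B3 = {3, 4}  B4 = {3, 5}  B5 = {5, 7}  B6 = {0, 3}  B7 = {3, 6}  B8 = {2, 3}
Tree: B1–B2, B1–B3, B3–B4, B4–B5, B1–B6, B3–B7, B6–B8
The largest bag has 2 vertices, giving width 1; this decomposition certifies tw(G) ≤ 1. Any graph with an edge has treewidth ≥ 1, and G has the edge 8–3. Therefore the treewidth is 1.

1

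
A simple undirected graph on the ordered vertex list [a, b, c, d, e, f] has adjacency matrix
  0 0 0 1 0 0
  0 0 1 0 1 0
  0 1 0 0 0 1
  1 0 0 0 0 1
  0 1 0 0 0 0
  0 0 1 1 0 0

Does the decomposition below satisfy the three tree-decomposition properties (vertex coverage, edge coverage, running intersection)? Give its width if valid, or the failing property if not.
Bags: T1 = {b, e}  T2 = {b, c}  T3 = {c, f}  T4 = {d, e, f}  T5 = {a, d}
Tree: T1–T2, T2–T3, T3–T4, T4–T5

A tree decomposition must satisfy three properties: every vertex lies in some bag; for every edge, both endpoints lie together in some bag; and for every vertex, the bags containing it form a connected subtree. Here bags containing vertex e are not connected in the tree, so the decomposition is invalid.

No — bags containing vertex e are not connected in the tree.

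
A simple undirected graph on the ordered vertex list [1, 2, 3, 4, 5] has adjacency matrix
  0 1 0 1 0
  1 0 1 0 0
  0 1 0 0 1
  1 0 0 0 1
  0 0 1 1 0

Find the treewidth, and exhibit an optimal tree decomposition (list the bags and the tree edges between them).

Treewidth 2.
One such decomposition:
Bags: B1 = {1, 4, 5}  B2 = {1, 2, 5}  B3 = {2, 3, 5}
Tree: B1–B2, B2–B3

Each bag holds 3 vertices, so the decomposition has width 2, which upper-bounds the treewidth. The edges 5–4–1–2–3–5 form a cycle, so G is not a tree and its treewidth is at least 2. Hence tw(G) = 2 exactly.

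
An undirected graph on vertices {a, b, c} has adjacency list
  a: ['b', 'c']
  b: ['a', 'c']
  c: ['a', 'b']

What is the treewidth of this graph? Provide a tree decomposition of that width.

With just one bag of size 3, the width is 3 − 1 = 2, so tw(G) ≤ 2. On the other hand G contains the 3-clique {a, b, c}. A clique must lie in a single bag of any decomposition, so no decomposition can have width below 2. Hence tw(G) = 2 exactly.

Treewidth 2.
One optimal decomposition is:
Bags: B1 = {a, b, c}
Tree: (single bag)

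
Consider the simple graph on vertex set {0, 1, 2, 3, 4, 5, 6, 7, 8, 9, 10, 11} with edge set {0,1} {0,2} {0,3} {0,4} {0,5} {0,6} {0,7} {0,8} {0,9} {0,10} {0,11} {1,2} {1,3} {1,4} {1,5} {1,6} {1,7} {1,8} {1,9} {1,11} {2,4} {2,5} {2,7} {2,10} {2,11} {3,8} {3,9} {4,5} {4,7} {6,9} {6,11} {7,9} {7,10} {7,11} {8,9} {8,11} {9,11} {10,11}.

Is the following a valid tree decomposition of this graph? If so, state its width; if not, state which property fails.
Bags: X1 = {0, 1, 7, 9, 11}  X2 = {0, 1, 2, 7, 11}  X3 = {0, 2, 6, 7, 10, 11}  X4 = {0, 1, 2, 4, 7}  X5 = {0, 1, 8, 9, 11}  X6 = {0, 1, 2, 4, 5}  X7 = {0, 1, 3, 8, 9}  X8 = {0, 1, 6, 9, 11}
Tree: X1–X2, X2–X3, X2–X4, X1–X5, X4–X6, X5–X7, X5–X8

No — bags containing vertex 6 are not connected in the tree.

A tree decomposition must satisfy three properties: every vertex lies in some bag; for every edge, both endpoints lie together in some bag; and for every vertex, the bags containing it form a connected subtree. Here bags containing vertex 6 are not connected in the tree, so the decomposition is invalid.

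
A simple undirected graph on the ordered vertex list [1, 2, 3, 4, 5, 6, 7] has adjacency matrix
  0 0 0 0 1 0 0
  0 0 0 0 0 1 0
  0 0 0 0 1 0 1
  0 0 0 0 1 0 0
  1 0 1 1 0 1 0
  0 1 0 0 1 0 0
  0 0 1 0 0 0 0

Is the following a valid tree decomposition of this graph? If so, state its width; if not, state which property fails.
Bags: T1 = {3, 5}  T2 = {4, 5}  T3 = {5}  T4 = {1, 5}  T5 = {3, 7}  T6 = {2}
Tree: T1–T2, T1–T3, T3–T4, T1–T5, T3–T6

No — vertex 6 appears in no bag.

A tree decomposition must satisfy three properties: every vertex lies in some bag; for every edge, both endpoints lie together in some bag; and for every vertex, the bags containing it form a connected subtree. Here vertex 6 appears in no bag, so the decomposition is invalid.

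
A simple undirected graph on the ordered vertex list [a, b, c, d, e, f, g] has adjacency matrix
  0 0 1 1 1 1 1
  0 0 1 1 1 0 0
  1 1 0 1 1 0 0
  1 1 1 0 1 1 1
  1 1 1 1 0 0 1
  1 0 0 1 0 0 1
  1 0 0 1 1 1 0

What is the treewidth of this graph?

A width-3 tree decomposition is:
Bags: B1 = {a, c, d, e}  B2 = {b, c, d, e}  B3 = {a, d, e, g}  B4 = {a, d, f, g}
Tree: B1–B2, B1–B3, B3–B4
The largest bag has 4 vertices, giving width 3; this decomposition certifies tw(G) ≤ 3. Conversely, {a, d, e, g} is a clique of size 4, and the vertices of any clique must share a bag in every tree decomposition; so some bag has ≥ 4 vertices and tw(G) ≥ 3. Hence tw(G) = 3 exactly.

3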